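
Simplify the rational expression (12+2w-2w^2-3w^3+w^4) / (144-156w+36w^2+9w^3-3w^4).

(-2-2w-w^2)/(-24+6w+3w^2)

Repeated division with remainder:
  w^4-3w^3-2w^2+2w+12 = (-1/3)(-3w^4+9w^3+36w^2-156w+144) + (10w^2-50w+60)
  -3w^4+9w^3+36w^2-156w+144 = (-(3/10)w^2-(3/5)w+12/5)(10w^2-50w+60) + (0)
Last nonzero remainder: 10w^2-50w+60. Dividing through by 10 gives the monic gcd w^2-5w+6.
Cancel w^2-5w+6 from numerator and denominator to get the reduced form.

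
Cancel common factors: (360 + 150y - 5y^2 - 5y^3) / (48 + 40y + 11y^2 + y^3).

Apply the Euclidean algorithm:
  -5y^3 - 5y^2 + 150y + 360 = (-5)(y^3 + 11y^2 + 40y + 48) + (50y^2 + 350y + 600)
  y^3 + 11y^2 + 40y + 48 = ((1/50)y + 2/25)(50y^2 + 350y + 600) + (0)
Last nonzero remainder: 50y^2 + 350y + 600. Dividing through by 50 gives the monic gcd y^2 + 7y + 12.
Cancel y^2 + 7y + 12 from numerator and denominator to get the reduced form.

(30 - 5y)/(4 + y)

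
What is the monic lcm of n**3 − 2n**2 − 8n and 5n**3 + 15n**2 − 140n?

By polynomial division,
  n**3 − 2n**2 − 8n = (1/5)(5n**3 + 15n**2 − 140n) + (−5n**2 + 20n)
  5n**3 + 15n**2 − 140n = (−n − 7)(−5n**2 + 20n) + (0)
Last nonzero remainder: −5n**2 + 20n. Dividing through by −5 gives the monic gcd n**2 − 4n.
Then lcm(f, g) = f·g / gcd(f, g); expanding and making the result monic gives the answer.

n**4 + 5n**3 − 22n**2 − 56n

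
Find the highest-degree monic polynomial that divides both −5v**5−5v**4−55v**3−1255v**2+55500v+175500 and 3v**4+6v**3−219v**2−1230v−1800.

Apply the Euclidean algorithm:
  −5v**5−5v**4−55v**3−1255v**2+55500v+175500 = (−(5/3)v+5/3)(3v**4+6v**3−219v**2−1230v−1800) + (−430v**3−2940v**2+54550v+178500)
  3v**4+6v**3−219v**2−1230v−1800 = (−(3/430)v+312/9245)(−430v**3−2940v**2+54550v+178500) + ((482220/1849)v**2−(3375540/1849)v−14466600/1849)
  −430v**3−2940v**2+54550v+178500 = (−(79507/48222)v−1100155/48222)((482220/1849)v**2−(3375540/1849)v−14466600/1849) + (0)
Last nonzero remainder: (482220/1849)v**2−(3375540/1849)v−14466600/1849. Dividing through by 482220/1849 gives the monic gcd v**2−7v−30.

v**2−7v−30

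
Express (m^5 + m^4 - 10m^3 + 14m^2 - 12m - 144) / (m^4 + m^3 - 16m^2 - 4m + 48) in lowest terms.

(m^2 - 2m + 6)/(m - 2)

Apply the Euclidean algorithm:
  m^5 + m^4 - 10m^3 + 14m^2 - 12m - 144 = (m)(m^4 + m^3 - 16m^2 - 4m + 48) + (6m^3 + 18m^2 - 60m - 144)
  m^4 + m^3 - 16m^2 - 4m + 48 = ((1/6)m - 1/3)(6m^3 + 18m^2 - 60m - 144) + (0)
Last nonzero remainder: 6m^3 + 18m^2 - 60m - 144. Dividing through by 6 gives the monic gcd m^3 + 3m^2 - 10m - 24.
Cancel m^3 + 3m^2 - 10m - 24 from numerator and denominator to get the reduced form.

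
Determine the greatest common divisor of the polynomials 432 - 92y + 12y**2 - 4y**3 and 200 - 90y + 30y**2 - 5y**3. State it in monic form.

-4 + y

By polynomial division,
  -4y**3 + 12y**2 - 92y + 432 = (4/5)(-5y**3 + 30y**2 - 90y + 200) + (-12y**2 - 20y + 272)
  -5y**3 + 30y**2 - 90y + 200 = ((5/12)y - 115/36)(-12y**2 - 20y + 272) + (-(2405/9)y + 9620/9)
  -12y**2 - 20y + 272 = ((108/2405)y + 612/2405)(-(2405/9)y + 9620/9) + (0)
Last nonzero remainder: -(2405/9)y + 9620/9. Dividing through by -2405/9 gives the monic gcd y - 4.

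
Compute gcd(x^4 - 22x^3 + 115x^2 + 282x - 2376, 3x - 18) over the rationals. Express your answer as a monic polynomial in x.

x - 6

Repeated division with remainder:
  x^4 - 22x^3 + 115x^2 + 282x - 2376 = ((1/3)x^3 - (16/3)x^2 + (19/3)x + 132)(3x - 18) + (0)
Last nonzero remainder: 3x - 18. Dividing through by 3 gives the monic gcd x - 6.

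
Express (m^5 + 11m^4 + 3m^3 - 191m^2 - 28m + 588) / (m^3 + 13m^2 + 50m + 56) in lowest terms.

(m^3 + 2m^2 - 29m + 42)/(m + 4)

By polynomial division,
  m^5 + 11m^4 + 3m^3 - 191m^2 - 28m + 588 = (m^2 - 2m - 21)(m^3 + 13m^2 + 50m + 56) + (126m^2 + 1134m + 1764)
  m^3 + 13m^2 + 50m + 56 = ((1/126)m + 2/63)(126m^2 + 1134m + 1764) + (0)
Last nonzero remainder: 126m^2 + 1134m + 1764. Dividing through by 126 gives the monic gcd m^2 + 9m + 14.
Cancel m^2 + 9m + 14 from numerator and denominator to get the reduced form.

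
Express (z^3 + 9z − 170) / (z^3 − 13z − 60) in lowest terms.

(z^2 + 5z + 34)/(z^2 + 5z + 12)

Apply the Euclidean algorithm:
  z^3 + 9z − 170 = (z^3 − 13z − 60) + (22z − 110)
  z^3 − 13z − 60 = ((1/22)z^2 + (5/22)z + 6/11)(22z − 110) + (0)
Last nonzero remainder: 22z − 110. Dividing through by 22 gives the monic gcd z − 5.
Cancel z − 5 from numerator and denominator to get the reduced form.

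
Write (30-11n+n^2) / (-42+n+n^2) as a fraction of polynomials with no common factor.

(-5+n)/(7+n)

Apply the Euclidean algorithm:
  n^2-11n+30 = (n^2+n-42) + (-12n+72)
  n^2+n-42 = (-(1/12)n-7/12)(-12n+72) + (0)
Last nonzero remainder: -12n+72. Dividing through by -12 gives the monic gcd n-6.
Cancel n-6 from numerator and denominator to get the reduced form.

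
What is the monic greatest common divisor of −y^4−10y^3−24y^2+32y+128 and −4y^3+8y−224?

y+4

Apply the Euclidean algorithm:
  −y^4−10y^3−24y^2+32y+128 = ((1/4)y+5/2)(−4y^3+8y−224) + (−26y^2+68y+688)
  −4y^3+8y−224 = ((2/13)y+68/169)(−26y^2+68y+688) + (−(21160/169)y−84640/169)
  −26y^2+68y+688 = ((2197/10580)y−7267/5290)(−(21160/169)y−84640/169) + (0)
Last nonzero remainder: −(21160/169)y−84640/169. Dividing through by −21160/169 gives the monic gcd y+4.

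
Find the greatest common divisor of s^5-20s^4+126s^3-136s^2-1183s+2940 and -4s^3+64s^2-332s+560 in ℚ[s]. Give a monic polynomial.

s^3-16s^2+83s-140

Apply the Euclidean algorithm:
  s^5-20s^4+126s^3-136s^2-1183s+2940 = (-(1/4)s^2+s+21/4)(-4s^3+64s^2-332s+560) + (0)
Last nonzero remainder: -4s^3+64s^2-332s+560. Dividing through by -4 gives the monic gcd s^3-16s^2+83s-140.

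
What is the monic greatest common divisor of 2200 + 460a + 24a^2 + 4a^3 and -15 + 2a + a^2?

Euclidean algorithm in ℚ[a]:
  4a^3 + 24a^2 + 460a + 2200 = (4a + 16)(a^2 + 2a - 15) + (488a + 2440)
  a^2 + 2a - 15 = ((1/488)a - 3/488)(488a + 2440) + (0)
Last nonzero remainder: 488a + 2440. Dividing through by 488 gives the monic gcd a + 5.

5 + a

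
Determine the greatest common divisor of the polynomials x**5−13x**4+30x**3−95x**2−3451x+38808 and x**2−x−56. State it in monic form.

Euclidean algorithm in ℚ[x]:
  x**5−13x**4+30x**3−95x**2−3451x+38808 = (x**3−12x**2+74x−693)(x**2−x−56) + (0)
The last nonzero remainder x**2−x−56 is already monic.

x**2−x−56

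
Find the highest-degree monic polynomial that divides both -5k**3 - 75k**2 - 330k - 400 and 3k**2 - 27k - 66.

k + 2

By polynomial division,
  -5k**3 - 75k**2 - 330k - 400 = (-(5/3)k - 40)(3k**2 - 27k - 66) + (-1520k - 3040)
  3k**2 - 27k - 66 = (-(3/1520)k + 33/1520)(-1520k - 3040) + (0)
Last nonzero remainder: -1520k - 3040. Dividing through by -1520 gives the monic gcd k + 2.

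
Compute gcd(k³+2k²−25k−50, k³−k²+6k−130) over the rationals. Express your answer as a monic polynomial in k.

k−5

Apply the Euclidean algorithm:
  k³+2k²−25k−50 = (k³−k²+6k−130) + (3k²−31k+80)
  k³−k²+6k−130 = ((1/3)k+28/9)(3k²−31k+80) + ((682/9)k−3410/9)
  3k²−31k+80 = ((27/682)k−72/341)((682/9)k−3410/9) + (0)
Last nonzero remainder: (682/9)k−3410/9. Dividing through by 682/9 gives the monic gcd k−5.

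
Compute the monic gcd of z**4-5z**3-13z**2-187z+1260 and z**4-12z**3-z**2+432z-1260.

z**2-12z+35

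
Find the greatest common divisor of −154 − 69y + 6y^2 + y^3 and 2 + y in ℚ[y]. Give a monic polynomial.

2 + y

Repeated division with remainder:
  y^3 + 6y^2 − 69y − 154 = (y^2 + 4y − 77)(y + 2) + (0)
The last nonzero remainder y + 2 is already monic.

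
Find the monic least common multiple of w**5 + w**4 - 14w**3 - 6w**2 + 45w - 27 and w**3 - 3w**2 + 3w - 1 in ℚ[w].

w**6 - 15w**4 + 8w**3 + 51w**2 - 72w + 27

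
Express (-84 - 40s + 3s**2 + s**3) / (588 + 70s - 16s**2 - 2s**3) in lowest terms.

Apply the Euclidean algorithm:
  s**3 + 3s**2 - 40s - 84 = (-1/2)(-2s**3 - 16s**2 + 70s + 588) + (-5s**2 - 5s + 210)
  -2s**3 - 16s**2 + 70s + 588 = ((2/5)s + 14/5)(-5s**2 - 5s + 210) + (0)
Last nonzero remainder: -5s**2 - 5s + 210. Dividing through by -5 gives the monic gcd s**2 + s - 42.
Cancel s**2 + s - 42 from numerator and denominator to get the reduced form.

(-2 - s)/(14 + 2s)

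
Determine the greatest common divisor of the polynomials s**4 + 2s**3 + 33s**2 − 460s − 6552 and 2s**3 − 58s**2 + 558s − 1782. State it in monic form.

s − 9

By polynomial division,
  s**4 + 2s**3 + 33s**2 − 460s − 6552 = ((1/2)s + 31/2)(2s**3 − 58s**2 + 558s − 1782) + (653s**2 − 8218s + 21069)
  2s**3 − 58s**2 + 558s − 1782 = ((2/653)s − 21438/426409)(653s**2 − 8218s + 21069) + ((34242624/426409)s − 308183616/426409)
  653s**2 − 8218s + 21069 = ((278445077/34242624)s − 998223469/34242624)((34242624/426409)s − 308183616/426409) + (0)
Last nonzero remainder: (34242624/426409)s − 308183616/426409. Dividing through by 34242624/426409 gives the monic gcd s − 9.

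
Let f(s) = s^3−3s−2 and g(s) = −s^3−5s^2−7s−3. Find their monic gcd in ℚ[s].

Euclidean algorithm in ℚ[s]:
  s^3−3s−2 = (−1)(−s^3−5s^2−7s−3) + (−5s^2−10s−5)
  −s^3−5s^2−7s−3 = ((1/5)s+3/5)(−5s^2−10s−5) + (0)
Last nonzero remainder: −5s^2−10s−5. Dividing through by −5 gives the monic gcd s^2+2s+1.

s^2+2s+1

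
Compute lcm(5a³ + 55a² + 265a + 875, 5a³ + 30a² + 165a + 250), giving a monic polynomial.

a⁴ + 13a³ + 75a² + 281a + 350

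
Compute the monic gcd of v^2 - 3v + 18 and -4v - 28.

Apply the Euclidean algorithm:
  v^2 - 3v + 18 = (-(1/4)v + 5/2)(-4v - 28) + (88)
  -4v - 28 = (-(1/22)v - 7/22)(88) + (0)
The last nonzero remainder is the constant 88, so the polynomials are coprime and gcd = 1.

1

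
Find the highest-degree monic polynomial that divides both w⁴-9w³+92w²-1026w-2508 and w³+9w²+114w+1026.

w²+114

Repeated division with remainder:
  w⁴-9w³+92w²-1026w-2508 = (w-18)(w³+9w²+114w+1026) + (140w²+15960)
  w³+9w²+114w+1026 = ((1/140)w+9/140)(140w²+15960) + (0)
Last nonzero remainder: 140w²+15960. Dividing through by 140 gives the monic gcd w²+114.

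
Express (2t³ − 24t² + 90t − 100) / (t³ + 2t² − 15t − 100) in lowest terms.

(2t² − 14t + 20)/(t² + 7t + 20)

By polynomial division,
  2t³ − 24t² + 90t − 100 = (2)(t³ + 2t² − 15t − 100) + (−28t² + 120t + 100)
  t³ + 2t² − 15t − 100 = (−(1/28)t − 11/49)(−28t² + 120t + 100) + ((760/49)t − 3800/49)
  −28t² + 120t + 100 = (−(343/190)t − 49/38)((760/49)t − 3800/49) + (0)
Last nonzero remainder: (760/49)t − 3800/49. Dividing through by 760/49 gives the monic gcd t − 5.
Cancel t − 5 from numerator and denominator to get the reduced form.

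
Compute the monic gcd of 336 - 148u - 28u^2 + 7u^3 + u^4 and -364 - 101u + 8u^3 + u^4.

Euclidean algorithm in ℚ[u]:
  u^4 + 7u^3 - 28u^2 - 148u + 336 = (u^4 + 8u^3 - 101u - 364) + (-u^3 - 28u^2 - 47u + 700)
  u^4 + 8u^3 - 101u - 364 = (-u + 20)(-u^3 - 28u^2 - 47u + 700) + (513u^2 + 1539u - 14364)
  -u^3 - 28u^2 - 47u + 700 = (-(1/513)u - 25/513)(513u^2 + 1539u - 14364) + (0)
Last nonzero remainder: 513u^2 + 1539u - 14364. Dividing through by 513 gives the monic gcd u^2 + 3u - 28.

-28 + 3u + u^2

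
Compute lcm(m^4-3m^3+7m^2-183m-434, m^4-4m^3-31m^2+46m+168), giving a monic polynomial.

m^6-2m^5-8m^4-140m^3-701m^2+1762m+5208

Repeated division with remainder:
  m^4-3m^3+7m^2-183m-434 = (m^4-4m^3-31m^2+46m+168) + (m^3+38m^2-229m-602)
  m^4-4m^3-31m^2+46m+168 = (m-42)(m^3+38m^2-229m-602) + (1794m^2-8970m-25116)
  m^3+38m^2-229m-602 = ((1/1794)m+43/1794)(1794m^2-8970m-25116) + (0)
Last nonzero remainder: 1794m^2-8970m-25116. Dividing through by 1794 gives the monic gcd m^2-5m-14.
Then lcm(f, g) = f·g / gcd(f, g); expanding and making the result monic gives the answer.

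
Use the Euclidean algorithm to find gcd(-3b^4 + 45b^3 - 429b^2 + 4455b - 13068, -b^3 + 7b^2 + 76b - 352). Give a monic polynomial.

b^2 - 15b + 44

Euclidean algorithm in ℚ[b]:
  -3b^4 + 45b^3 - 429b^2 + 4455b - 13068 = (3b - 24)(-b^3 + 7b^2 + 76b - 352) + (-489b^2 + 7335b - 21516)
  -b^3 + 7b^2 + 76b - 352 = ((1/489)b + 8/489)(-489b^2 + 7335b - 21516) + (0)
Last nonzero remainder: -489b^2 + 7335b - 21516. Dividing through by -489 gives the monic gcd b^2 - 15b + 44.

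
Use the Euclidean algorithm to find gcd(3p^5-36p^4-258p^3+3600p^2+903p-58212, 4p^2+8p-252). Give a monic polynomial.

p^2+2p-63

Euclidean algorithm in ℚ[p]:
  3p^5-36p^4-258p^3+3600p^2+903p-58212 = ((3/4)p^3-(21/2)p^2+(15/4)p+231)(4p^2+8p-252) + (0)
Last nonzero remainder: 4p^2+8p-252. Dividing through by 4 gives the monic gcd p^2+2p-63.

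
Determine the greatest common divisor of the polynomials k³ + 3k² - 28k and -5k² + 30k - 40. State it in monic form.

k - 4

Apply the Euclidean algorithm:
  k³ + 3k² - 28k = (-(1/5)k - 9/5)(-5k² + 30k - 40) + (18k - 72)
  -5k² + 30k - 40 = (-(5/18)k + 5/9)(18k - 72) + (0)
Last nonzero remainder: 18k - 72. Dividing through by 18 gives the monic gcd k - 4.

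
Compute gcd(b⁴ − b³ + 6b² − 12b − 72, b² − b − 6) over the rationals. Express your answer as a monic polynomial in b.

b² − b − 6

Repeated division with remainder:
  b⁴ − b³ + 6b² − 12b − 72 = (b² + 12)(b² − b − 6) + (0)
The last nonzero remainder b² − b − 6 is already monic.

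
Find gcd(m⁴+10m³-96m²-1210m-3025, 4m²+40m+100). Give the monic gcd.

Euclidean algorithm in ℚ[m]:
  m⁴+10m³-96m²-1210m-3025 = ((1/4)m²-121/4)(4m²+40m+100) + (0)
Last nonzero remainder: 4m²+40m+100. Dividing through by 4 gives the monic gcd m²+10m+25.

m²+10m+25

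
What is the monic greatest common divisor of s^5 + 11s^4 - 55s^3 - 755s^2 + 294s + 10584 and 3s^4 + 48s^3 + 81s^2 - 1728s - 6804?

s^3 + 22s^2 + 159s + 378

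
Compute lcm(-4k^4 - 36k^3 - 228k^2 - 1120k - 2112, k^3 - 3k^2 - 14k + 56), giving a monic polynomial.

k^6 + 2k^5 + 8k^4 + 7k^3 - 634k^2 + 224k + 7392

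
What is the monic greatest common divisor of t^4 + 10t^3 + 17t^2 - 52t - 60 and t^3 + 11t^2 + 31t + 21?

Apply the Euclidean algorithm:
  t^4 + 10t^3 + 17t^2 - 52t - 60 = (t - 1)(t^3 + 11t^2 + 31t + 21) + (-3t^2 - 42t - 39)
  t^3 + 11t^2 + 31t + 21 = (-(1/3)t + 1)(-3t^2 - 42t - 39) + (60t + 60)
  -3t^2 - 42t - 39 = (-(1/20)t - 13/20)(60t + 60) + (0)
Last nonzero remainder: 60t + 60. Dividing through by 60 gives the monic gcd t + 1.

t + 1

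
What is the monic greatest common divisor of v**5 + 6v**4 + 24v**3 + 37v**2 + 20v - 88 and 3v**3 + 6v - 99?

Apply the Euclidean algorithm:
  v**5 + 6v**4 + 24v**3 + 37v**2 + 20v - 88 = ((1/3)v**2 + 2v + 22/3)(3v**3 + 6v - 99) + (58v**2 + 174v + 638)
  3v**3 + 6v - 99 = ((3/58)v - 9/58)(58v**2 + 174v + 638) + (0)
Last nonzero remainder: 58v**2 + 174v + 638. Dividing through by 58 gives the monic gcd v**2 + 3v + 11.

v**2 + 3v + 11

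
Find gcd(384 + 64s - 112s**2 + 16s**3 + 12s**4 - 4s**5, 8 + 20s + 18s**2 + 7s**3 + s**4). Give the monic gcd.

Repeated division with remainder:
  -4s**5 + 12s**4 + 16s**3 - 112s**2 + 64s + 384 = (-4s + 40)(s**4 + 7s**3 + 18s**2 + 20s + 8) + (-192s**3 - 752s**2 - 704s + 64)
  s**4 + 7s**3 + 18s**2 + 20s + 8 = (-(1/192)s - 37/2304)(-192s**3 - 752s**2 - 704s + 64) + ((325/144)s**2 + (325/36)s + 325/36)
  -192s**3 - 752s**2 - 704s + 64 = (-(27648/325)s + 2304/325)((325/144)s**2 + (325/36)s + 325/36) + (0)
Last nonzero remainder: (325/144)s**2 + (325/36)s + 325/36. Dividing through by 325/144 gives the monic gcd s**2 + 4s + 4.

4 + 4s + s**2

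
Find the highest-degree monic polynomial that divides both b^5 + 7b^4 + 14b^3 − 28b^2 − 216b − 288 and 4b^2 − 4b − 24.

b^2 − b − 6

Euclidean algorithm in ℚ[b]:
  b^5 + 7b^4 + 14b^3 − 28b^2 − 216b − 288 = ((1/4)b^3 + 2b^2 + 7b + 12)(4b^2 − 4b − 24) + (0)
Last nonzero remainder: 4b^2 − 4b − 24. Dividing through by 4 gives the monic gcd b^2 − b − 6.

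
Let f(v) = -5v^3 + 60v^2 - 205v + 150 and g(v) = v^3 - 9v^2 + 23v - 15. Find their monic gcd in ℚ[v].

v^2 - 6v + 5

Euclidean algorithm in ℚ[v]:
  -5v^3 + 60v^2 - 205v + 150 = (-5)(v^3 - 9v^2 + 23v - 15) + (15v^2 - 90v + 75)
  v^3 - 9v^2 + 23v - 15 = ((1/15)v - 1/5)(15v^2 - 90v + 75) + (0)
Last nonzero remainder: 15v^2 - 90v + 75. Dividing through by 15 gives the monic gcd v^2 - 6v + 5.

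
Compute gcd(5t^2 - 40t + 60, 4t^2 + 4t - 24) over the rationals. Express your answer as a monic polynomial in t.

t - 2

Repeated division with remainder:
  5t^2 - 40t + 60 = (5/4)(4t^2 + 4t - 24) + (-45t + 90)
  4t^2 + 4t - 24 = (-(4/45)t - 4/15)(-45t + 90) + (0)
Last nonzero remainder: -45t + 90. Dividing through by -45 gives the monic gcd t - 2.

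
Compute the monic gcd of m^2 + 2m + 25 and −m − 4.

Euclidean algorithm in ℚ[m]:
  m^2 + 2m + 25 = (−m + 2)(−m − 4) + (33)
  −m − 4 = (−(1/33)m − 4/33)(33) + (0)
The last nonzero remainder is the constant 33, so the polynomials are coprime and gcd = 1.

1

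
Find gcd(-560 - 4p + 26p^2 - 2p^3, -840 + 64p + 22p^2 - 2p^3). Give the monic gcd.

70 - 17p + p^2

Euclidean algorithm in ℚ[p]:
  -2p^3 + 26p^2 - 4p - 560 = (-2p^3 + 22p^2 + 64p - 840) + (4p^2 - 68p + 280)
  -2p^3 + 22p^2 + 64p - 840 = (-(1/2)p - 3)(4p^2 - 68p + 280) + (0)
Last nonzero remainder: 4p^2 - 68p + 280. Dividing through by 4 gives the monic gcd p^2 - 17p + 70.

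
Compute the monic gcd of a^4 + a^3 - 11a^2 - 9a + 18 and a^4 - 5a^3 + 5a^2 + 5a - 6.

a^2 - 4a + 3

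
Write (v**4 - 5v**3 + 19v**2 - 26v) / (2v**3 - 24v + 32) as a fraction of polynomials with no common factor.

(v**3 - 3v**2 + 13v)/(2v**2 + 4v - 16)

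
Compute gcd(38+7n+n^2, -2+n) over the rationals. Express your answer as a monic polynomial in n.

1

By polynomial division,
  n^2+7n+38 = (n+9)(n-2) + (56)
  n-2 = ((1/56)n-1/28)(56) + (0)
The last nonzero remainder is the constant 56, so the polynomials are coprime and gcd = 1.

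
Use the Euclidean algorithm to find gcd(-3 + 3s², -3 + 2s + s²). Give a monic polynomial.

-1 + s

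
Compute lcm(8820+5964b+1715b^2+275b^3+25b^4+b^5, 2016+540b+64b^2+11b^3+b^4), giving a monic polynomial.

423360+268632b+79212b^2+15734b^3+2365b^4+273b^5+23b^6+b^7

Repeated division with remainder:
  b^5+25b^4+275b^3+1715b^2+5964b+8820 = (b+14)(b^4+11b^3+64b^2+540b+2016) + (57b^3+279b^2−3612b−19404)
  b^4+11b^3+64b^2+540b+2016 = ((1/57)b+116/1083)(57b^3+279b^2−3612b−19404) + ((35192/361)b^2+(457496/361)b+1478064/361)
  57b^3+279b^2−3612b−19404 = ((20577/35192)b−83391/17596)((35192/361)b^2+(457496/361)b+1478064/361) + (0)
Last nonzero remainder: (35192/361)b^2+(457496/361)b+1478064/361. Dividing through by 35192/361 gives the monic gcd b^2+13b+42.
Then lcm(f, g) = f·g / gcd(f, g); expanding and making the result monic gives the answer.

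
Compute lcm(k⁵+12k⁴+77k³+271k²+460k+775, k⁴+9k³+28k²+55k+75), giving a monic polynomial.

k⁶+15k⁵+113k⁴+502k³+1273k²+2155k+2325

Repeated division with remainder:
  k⁵+12k⁴+77k³+271k²+460k+775 = (k+3)(k⁴+9k³+28k²+55k+75) + (22k³+132k²+220k+550)
  k⁴+9k³+28k²+55k+75 = ((1/22)k+3/22)(22k³+132k²+220k+550) + (0)
Last nonzero remainder: 22k³+132k²+220k+550. Dividing through by 22 gives the monic gcd k³+6k²+10k+25.
Then lcm(f, g) = f·g / gcd(f, g); expanding and making the result monic gives the answer.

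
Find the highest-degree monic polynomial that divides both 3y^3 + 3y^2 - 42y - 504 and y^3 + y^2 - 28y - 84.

y - 6

Apply the Euclidean algorithm:
  3y^3 + 3y^2 - 42y - 504 = (3)(y^3 + y^2 - 28y - 84) + (42y - 252)
  y^3 + y^2 - 28y - 84 = ((1/42)y^2 + (1/6)y + 1/3)(42y - 252) + (0)
Last nonzero remainder: 42y - 252. Dividing through by 42 gives the monic gcd y - 6.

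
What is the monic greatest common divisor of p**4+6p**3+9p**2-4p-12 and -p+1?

By polynomial division,
  p**4+6p**3+9p**2-4p-12 = (-p**3-7p**2-16p-12)(-p+1) + (0)
Last nonzero remainder: -p+1. Dividing through by -1 gives the monic gcd p-1.

p-1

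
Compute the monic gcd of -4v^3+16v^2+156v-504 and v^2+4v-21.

Repeated division with remainder:
  -4v^3+16v^2+156v-504 = (-4v+32)(v^2+4v-21) + (-56v+168)
  v^2+4v-21 = (-(1/56)v-1/8)(-56v+168) + (0)
Last nonzero remainder: -56v+168. Dividing through by -56 gives the monic gcd v-3.

v-3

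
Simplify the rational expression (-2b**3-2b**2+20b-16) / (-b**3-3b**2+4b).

(2b-4)/(b)

Euclidean algorithm in ℚ[b]:
  -2b**3-2b**2+20b-16 = (2)(-b**3-3b**2+4b) + (4b**2+12b-16)
  -b**3-3b**2+4b = (-(1/4)b)(4b**2+12b-16) + (0)
Last nonzero remainder: 4b**2+12b-16. Dividing through by 4 gives the monic gcd b**2+3b-4.
Cancel b**2+3b-4 from numerator and denominator to get the reduced form.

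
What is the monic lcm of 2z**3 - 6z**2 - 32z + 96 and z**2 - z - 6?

By polynomial division,
  2z**3 - 6z**2 - 32z + 96 = (2z - 4)(z**2 - z - 6) + (-24z + 72)
  z**2 - z - 6 = (-(1/24)z - 1/12)(-24z + 72) + (0)
Last nonzero remainder: -24z + 72. Dividing through by -24 gives the monic gcd z - 3.
Then lcm(f, g) = f·g / gcd(f, g); expanding and making the result monic gives the answer.

z**4 - z**3 - 22z**2 + 16z + 96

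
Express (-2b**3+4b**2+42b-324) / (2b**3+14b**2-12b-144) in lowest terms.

(-b**2+8b-27)/(b**2+b-12)

Euclidean algorithm in ℚ[b]:
  -2b**3+4b**2+42b-324 = (-1)(2b**3+14b**2-12b-144) + (18b**2+30b-468)
  2b**3+14b**2-12b-144 = ((1/9)b+16/27)(18b**2+30b-468) + ((200/9)b+400/3)
  18b**2+30b-468 = ((81/100)b-351/100)((200/9)b+400/3) + (0)
Last nonzero remainder: (200/9)b+400/3. Dividing through by 200/9 gives the monic gcd b+6.
Cancel b+6 from numerator and denominator to get the reduced form.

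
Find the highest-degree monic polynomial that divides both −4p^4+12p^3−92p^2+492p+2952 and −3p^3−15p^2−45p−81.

p+3

Repeated division with remainder:
  −4p^4+12p^3−92p^2+492p+2952 = ((4/3)p−32/3)(−3p^3−15p^2−45p−81) + (−192p^2+120p+2088)
  −3p^3−15p^2−45p−81 = ((1/64)p+45/512)(−192p^2+120p+2088) + (−(5643/64)p−16929/64)
  −192p^2+120p+2088 = ((4096/1881)p−14848/1881)(−(5643/64)p−16929/64) + (0)
Last nonzero remainder: −(5643/64)p−16929/64. Dividing through by −5643/64 gives the monic gcd p+3.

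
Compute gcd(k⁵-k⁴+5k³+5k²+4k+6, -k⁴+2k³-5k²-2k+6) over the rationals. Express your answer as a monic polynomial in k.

By polynomial division,
  k⁵-k⁴+5k³+5k²+4k+6 = (-k-1)(-k⁴+2k³-5k²-2k+6) + (2k³-2k²+8k+12)
  -k⁴+2k³-5k²-2k+6 = (-(1/2)k+1/2)(2k³-2k²+8k+12) + (0)
Last nonzero remainder: 2k³-2k²+8k+12. Dividing through by 2 gives the monic gcd k³-k²+4k+6.

k³-k²+4k+6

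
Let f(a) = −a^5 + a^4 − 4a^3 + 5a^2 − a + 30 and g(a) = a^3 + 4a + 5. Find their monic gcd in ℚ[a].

By polynomial division,
  −a^5 + a^4 − 4a^3 + 5a^2 − a + 30 = (−a^2 + a)(a^3 + 4a + 5) + (6a^2 − 6a + 30)
  a^3 + 4a + 5 = ((1/6)a + 1/6)(6a^2 − 6a + 30) + (0)
Last nonzero remainder: 6a^2 − 6a + 30. Dividing through by 6 gives the monic gcd a^2 − a + 5.

a^2 − a + 5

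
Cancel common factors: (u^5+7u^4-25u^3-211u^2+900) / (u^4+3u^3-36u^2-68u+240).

(u^2+8u+15)/(u+4)

Euclidean algorithm in ℚ[u]:
  u^5+7u^4-25u^3-211u^2+900 = (u+4)(u^4+3u^3-36u^2-68u+240) + (-u^3+u^2+32u-60)
  u^4+3u^3-36u^2-68u+240 = (-u-4)(-u^3+u^2+32u-60) + (0)
Last nonzero remainder: -u^3+u^2+32u-60. Dividing through by -1 gives the monic gcd u^3-u^2-32u+60.
Cancel u^3-u^2-32u+60 from numerator and denominator to get the reduced form.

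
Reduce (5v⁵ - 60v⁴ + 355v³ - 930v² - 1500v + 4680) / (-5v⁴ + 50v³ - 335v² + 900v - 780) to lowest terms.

Euclidean algorithm in ℚ[v]:
  5v⁵ - 60v⁴ + 355v³ - 930v² - 1500v + 4680 = (-v + 2)(-5v⁴ + 50v³ - 335v² + 900v - 780) + (-80v³ + 640v² - 4080v + 6240)
  -5v⁴ + 50v³ - 335v² + 900v - 780 = ((1/16)v - 1/8)(-80v³ + 640v² - 4080v + 6240) + (0)
Last nonzero remainder: -80v³ + 640v² - 4080v + 6240. Dividing through by -80 gives the monic gcd v³ - 8v² + 51v - 78.
Cancel v³ - 8v² + 51v - 78 from numerator and denominator to get the reduced form.

(-v² + 4v + 12)/(v - 2)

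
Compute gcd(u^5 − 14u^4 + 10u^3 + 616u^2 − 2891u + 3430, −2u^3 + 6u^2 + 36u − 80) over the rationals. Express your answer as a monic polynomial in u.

u^2 − 7u + 10

Repeated division with remainder:
  u^5 − 14u^4 + 10u^3 + 616u^2 − 2891u + 3430 = (−(1/2)u^2 + (11/2)u + 5/2)(−2u^3 + 6u^2 + 36u − 80) + (363u^2 − 2541u + 3630)
  −2u^3 + 6u^2 + 36u − 80 = (−(2/363)u − 8/363)(363u^2 − 2541u + 3630) + (0)
Last nonzero remainder: 363u^2 − 2541u + 3630. Dividing through by 363 gives the monic gcd u^2 − 7u + 10.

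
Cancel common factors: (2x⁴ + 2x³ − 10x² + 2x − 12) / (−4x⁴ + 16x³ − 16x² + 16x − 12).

(−x² − x + 6)/(2x² − 8x + 6)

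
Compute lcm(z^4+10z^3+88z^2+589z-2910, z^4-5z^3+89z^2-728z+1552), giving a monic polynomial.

z^6+2z^5+24z^4+45z^3-6214z^2+32704z-46560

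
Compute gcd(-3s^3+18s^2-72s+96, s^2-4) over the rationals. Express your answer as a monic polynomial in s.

s-2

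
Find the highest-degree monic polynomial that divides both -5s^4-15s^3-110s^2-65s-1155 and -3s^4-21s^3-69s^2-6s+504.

s^2+5s+21

Apply the Euclidean algorithm:
  -5s^4-15s^3-110s^2-65s-1155 = (5/3)(-3s^4-21s^3-69s^2-6s+504) + (20s^3+5s^2-55s-1995)
  -3s^4-21s^3-69s^2-6s+504 = (-(3/20)s-81/80)(20s^3+5s^2-55s-1995) + (-(1155/16)s^2-(5775/16)s-24255/16)
  20s^3+5s^2-55s-1995 = (-(64/231)s+304/231)(-(1155/16)s^2-(5775/16)s-24255/16) + (0)
Last nonzero remainder: -(1155/16)s^2-(5775/16)s-24255/16. Dividing through by -1155/16 gives the monic gcd s^2+5s+21.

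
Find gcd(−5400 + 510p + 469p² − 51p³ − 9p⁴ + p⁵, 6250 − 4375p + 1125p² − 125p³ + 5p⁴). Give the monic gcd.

25 − 10p + p²

By polynomial division,
  p⁵ − 9p⁴ − 51p³ + 469p² + 510p − 5400 = ((1/5)p + 16/5)(5p⁴ − 125p³ + 1125p² − 4375p + 6250) + (124p³ − 2256p² + 13260p − 25400)
  5p⁴ − 125p³ + 1125p² − 4375p + 6250 = ((5/124)p − 1055/3844)(124p³ − 2256p² + 13260p − 25400) + (−(27720/961)p² + (277200/961)p − 693000/961)
  124p³ − 2256p² + 13260p − 25400 = (−(29791/6930)p + 122047/3465)(−(27720/961)p² + (277200/961)p − 693000/961) + (0)
Last nonzero remainder: −(27720/961)p² + (277200/961)p − 693000/961. Dividing through by −27720/961 gives the monic gcd p² − 10p + 25.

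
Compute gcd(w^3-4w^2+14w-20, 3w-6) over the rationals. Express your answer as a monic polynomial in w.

w-2

Euclidean algorithm in ℚ[w]:
  w^3-4w^2+14w-20 = ((1/3)w^2-(2/3)w+10/3)(3w-6) + (0)
Last nonzero remainder: 3w-6. Dividing through by 3 gives the monic gcd w-2.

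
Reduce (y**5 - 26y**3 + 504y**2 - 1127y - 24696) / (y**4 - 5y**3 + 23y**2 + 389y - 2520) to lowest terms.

(y**2 - 49)/(y - 5)

Apply the Euclidean algorithm:
  y**5 - 26y**3 + 504y**2 - 1127y - 24696 = (y + 5)(y**4 - 5y**3 + 23y**2 + 389y - 2520) + (-24y**3 - 552y - 12096)
  y**4 - 5y**3 + 23y**2 + 389y - 2520 = (-(1/24)y + 5/24)(-24y**3 - 552y - 12096) + (0)
Last nonzero remainder: -24y**3 - 552y - 12096. Dividing through by -24 gives the monic gcd y**3 + 23y + 504.
Cancel y**3 + 23y + 504 from numerator and denominator to get the reduced form.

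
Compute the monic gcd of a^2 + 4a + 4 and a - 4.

1

By polynomial division,
  a^2 + 4a + 4 = (a + 8)(a - 4) + (36)
  a - 4 = ((1/36)a - 1/9)(36) + (0)
The last nonzero remainder is the constant 36, so the polynomials are coprime and gcd = 1.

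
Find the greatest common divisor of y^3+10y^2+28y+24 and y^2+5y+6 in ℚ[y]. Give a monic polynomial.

y+2

Euclidean algorithm in ℚ[y]:
  y^3+10y^2+28y+24 = (y+5)(y^2+5y+6) + (−3y−6)
  y^2+5y+6 = (−(1/3)y−1)(−3y−6) + (0)
Last nonzero remainder: −3y−6. Dividing through by −3 gives the monic gcd y+2.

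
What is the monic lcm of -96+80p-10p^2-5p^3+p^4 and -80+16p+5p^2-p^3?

480-496p+130p^2+15p^3-10p^4+p^5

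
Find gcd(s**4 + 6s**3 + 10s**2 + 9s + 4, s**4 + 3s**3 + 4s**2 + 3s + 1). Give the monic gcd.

s**3 + 2s**2 + 2s + 1

By polynomial division,
  s**4 + 6s**3 + 10s**2 + 9s + 4 = (s**4 + 3s**3 + 4s**2 + 3s + 1) + (3s**3 + 6s**2 + 6s + 3)
  s**4 + 3s**3 + 4s**2 + 3s + 1 = ((1/3)s + 1/3)(3s**3 + 6s**2 + 6s + 3) + (0)
Last nonzero remainder: 3s**3 + 6s**2 + 6s + 3. Dividing through by 3 gives the monic gcd s**3 + 2s**2 + 2s + 1.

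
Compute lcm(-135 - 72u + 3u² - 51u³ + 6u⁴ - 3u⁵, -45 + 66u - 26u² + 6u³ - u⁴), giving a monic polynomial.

Repeated division with remainder:
  -3u⁵ + 6u⁴ - 51u³ + 3u² - 72u - 135 = (3u + 12)(-u⁴ + 6u³ - 26u² + 66u - 45) + (-45u³ + 117u² - 729u + 405)
  -u⁴ + 6u³ - 26u² + 66u - 45 = ((1/45)u - 17/225)(-45u³ + 117u² - 729u + 405) + (-(24/25)u² + (48/25)u - 72/5)
  -45u³ + 117u² - 729u + 405 = ((375/8)u - 225/8)(-(24/25)u² + (48/25)u - 72/5) + (0)
Last nonzero remainder: -(24/25)u² + (48/25)u - 72/5. Dividing through by -24/25 gives the monic gcd u² - 2u + 15.
Then lcm(f, g) = f·g / gcd(f, g); expanding and making the result monic gives the answer.

135 - 108u - 54u² + 79u³ - 75u⁴ + 28u⁵ - 6u⁶ + u⁷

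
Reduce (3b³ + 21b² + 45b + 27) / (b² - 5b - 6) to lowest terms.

Apply the Euclidean algorithm:
  3b³ + 21b² + 45b + 27 = (3b + 36)(b² - 5b - 6) + (243b + 243)
  b² - 5b - 6 = ((1/243)b - 2/81)(243b + 243) + (0)
Last nonzero remainder: 243b + 243. Dividing through by 243 gives the monic gcd b + 1.
Cancel b + 1 from numerator and denominator to get the reduced form.

(3b² + 18b + 27)/(b - 6)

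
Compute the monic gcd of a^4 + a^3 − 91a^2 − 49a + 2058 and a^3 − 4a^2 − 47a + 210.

By polynomial division,
  a^4 + a^3 − 91a^2 − 49a + 2058 = (a + 5)(a^3 − 4a^2 − 47a + 210) + (−24a^2 − 24a + 1008)
  a^3 − 4a^2 − 47a + 210 = (−(1/24)a + 5/24)(−24a^2 − 24a + 1008) + (0)
Last nonzero remainder: −24a^2 − 24a + 1008. Dividing through by −24 gives the monic gcd a^2 + a − 42.

a^2 + a − 42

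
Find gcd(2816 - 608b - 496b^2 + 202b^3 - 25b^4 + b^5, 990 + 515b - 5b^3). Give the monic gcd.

Repeated division with remainder:
  b^5 - 25b^4 + 202b^3 - 496b^2 - 608b + 2816 = (-(1/5)b^2 + 5b - 61)(-5b^3 + 515b + 990) + (-2873b^2 + 25857b + 63206)
  -5b^3 + 515b + 990 = ((5/2873)b + 45/2873)(-2873b^2 + 25857b + 63206) + (0)
Last nonzero remainder: -2873b^2 + 25857b + 63206. Dividing through by -2873 gives the monic gcd b^2 - 9b - 22.

-22 - 9b + b^2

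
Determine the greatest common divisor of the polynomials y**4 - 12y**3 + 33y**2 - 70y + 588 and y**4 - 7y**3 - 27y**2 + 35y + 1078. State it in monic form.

By polynomial division,
  y**4 - 12y**3 + 33y**2 - 70y + 588 = (y**4 - 7y**3 - 27y**2 + 35y + 1078) + (-5y**3 + 60y**2 - 105y - 490)
  y**4 - 7y**3 - 27y**2 + 35y + 1078 = (-(1/5)y - 1)(-5y**3 + 60y**2 - 105y - 490) + (12y**2 - 168y + 588)
  -5y**3 + 60y**2 - 105y - 490 = (-(5/12)y - 5/6)(12y**2 - 168y + 588) + (0)
Last nonzero remainder: 12y**2 - 168y + 588. Dividing through by 12 gives the monic gcd y**2 - 14y + 49.

y**2 - 14y + 49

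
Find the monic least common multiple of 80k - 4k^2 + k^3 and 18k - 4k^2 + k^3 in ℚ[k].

Repeated division with remainder:
  k^3 - 4k^2 + 80k = (k^3 - 4k^2 + 18k) + (62k)
  k^3 - 4k^2 + 18k = ((1/62)k^2 - (2/31)k + 9/31)(62k) + (0)
Last nonzero remainder: 62k. Dividing through by 62 gives the monic gcd k.
Then lcm(f, g) = f·g / gcd(f, g); expanding and making the result monic gives the answer.

1440k - 392k^2 + 114k^3 - 8k^4 + k^5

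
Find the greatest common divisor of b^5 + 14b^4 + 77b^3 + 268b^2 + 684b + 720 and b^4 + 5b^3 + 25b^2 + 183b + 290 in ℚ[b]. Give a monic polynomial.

Apply the Euclidean algorithm:
  b^5 + 14b^4 + 77b^3 + 268b^2 + 684b + 720 = (b + 9)(b^4 + 5b^3 + 25b^2 + 183b + 290) + (7b^3 - 140b^2 - 1253b - 1890)
  b^4 + 5b^3 + 25b^2 + 183b + 290 = ((1/7)b + 25/7)(7b^3 - 140b^2 - 1253b - 1890) + (704b^2 + 4928b + 7040)
  7b^3 - 140b^2 - 1253b - 1890 = ((7/704)b - 189/704)(704b^2 + 4928b + 7040) + (0)
Last nonzero remainder: 704b^2 + 4928b + 7040. Dividing through by 704 gives the monic gcd b^2 + 7b + 10.

b^2 + 7b + 10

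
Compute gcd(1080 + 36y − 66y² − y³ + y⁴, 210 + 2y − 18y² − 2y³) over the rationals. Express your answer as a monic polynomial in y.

5 + y

By polynomial division,
  y⁴ − y³ − 66y² + 36y + 1080 = (−(1/2)y + 5)(−2y³ − 18y² + 2y + 210) + (25y² + 131y + 30)
  −2y³ − 18y² + 2y + 210 = (−(2/25)y − 188/625)(25y² + 131y + 30) + ((27378/625)y + 27378/125)
  25y² + 131y + 30 = ((15625/27378)y + 625/4563)((27378/625)y + 27378/125) + (0)
Last nonzero remainder: (27378/625)y + 27378/125. Dividing through by 27378/625 gives the monic gcd y + 5.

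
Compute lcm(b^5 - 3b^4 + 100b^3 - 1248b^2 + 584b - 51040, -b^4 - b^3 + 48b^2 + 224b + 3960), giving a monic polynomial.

Apply the Euclidean algorithm:
  b^5 - 3b^4 + 100b^3 - 1248b^2 + 584b - 51040 = (-b + 4)(-b^4 - b^3 + 48b^2 + 224b + 3960) + (152b^3 - 1216b^2 + 3648b - 66880)
  -b^4 - b^3 + 48b^2 + 224b + 3960 = (-(1/152)b - 9/152)(152b^3 - 1216b^2 + 3648b - 66880) + (0)
Last nonzero remainder: 152b^3 - 1216b^2 + 3648b - 66880. Dividing through by 152 gives the monic gcd b^3 - 8b^2 + 24b - 440.
Then lcm(f, g) = f·g / gcd(f, g); expanding and making the result monic gives the answer.

b^6 + 6b^5 + 73b^4 - 348b^3 - 10648b^2 - 45784b - 459360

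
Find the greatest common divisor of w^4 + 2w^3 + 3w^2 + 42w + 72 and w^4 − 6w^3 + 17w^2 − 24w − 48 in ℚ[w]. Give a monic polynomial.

Apply the Euclidean algorithm:
  w^4 + 2w^3 + 3w^2 + 42w + 72 = (w^4 − 6w^3 + 17w^2 − 24w − 48) + (8w^3 − 14w^2 + 66w + 120)
  w^4 − 6w^3 + 17w^2 − 24w − 48 = ((1/8)w − 17/32)(8w^3 − 14w^2 + 66w + 120) + ((21/16)w^2 − (63/16)w + 63/4)
  8w^3 − 14w^2 + 66w + 120 = ((128/21)w + 160/21)((21/16)w^2 − (63/16)w + 63/4) + (0)
Last nonzero remainder: (21/16)w^2 − (63/16)w + 63/4. Dividing through by 21/16 gives the monic gcd w^2 − 3w + 12.

w^2 − 3w + 12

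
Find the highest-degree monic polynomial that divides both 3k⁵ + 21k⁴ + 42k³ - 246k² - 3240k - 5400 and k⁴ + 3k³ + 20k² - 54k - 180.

Apply the Euclidean algorithm:
  3k⁵ + 21k⁴ + 42k³ - 246k² - 3240k - 5400 = (3k + 12)(k⁴ + 3k³ + 20k² - 54k - 180) + (-54k³ - 324k² - 2052k - 3240)
  k⁴ + 3k³ + 20k² - 54k - 180 = (-(1/54)k + 1/18)(-54k³ - 324k² - 2052k - 3240) + (0)
Last nonzero remainder: -54k³ - 324k² - 2052k - 3240. Dividing through by -54 gives the monic gcd k³ + 6k² + 38k + 60.

k³ + 6k² + 38k + 60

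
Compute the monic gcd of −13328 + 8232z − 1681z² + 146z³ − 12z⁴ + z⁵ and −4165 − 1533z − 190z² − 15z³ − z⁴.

119 + 3z + z²

Apply the Euclidean algorithm:
  z⁵ − 12z⁴ + 146z³ − 1681z² + 8232z − 13328 = (−z + 27)(−z⁴ − 15z³ − 190z² − 1533z − 4165) + (361z³ + 1916z² + 45458z + 99127)
  −z⁴ − 15z³ − 190z² − 1533z − 4165 = (−(1/361)z − 3499/130321)(361z³ + 1916z² + 45458z + 99127) + (−(1646568/130321)z² − (4939704/130321)z − 195941592/130321)
  361z³ + 1916z² + 45458z + 99127 = (−(47045881/1646568)z − 15508199/235224)(−(1646568/130321)z² − (4939704/130321)z − 195941592/130321) + (0)
Last nonzero remainder: −(1646568/130321)z² − (4939704/130321)z − 195941592/130321. Dividing through by −1646568/130321 gives the monic gcd z² + 3z + 119.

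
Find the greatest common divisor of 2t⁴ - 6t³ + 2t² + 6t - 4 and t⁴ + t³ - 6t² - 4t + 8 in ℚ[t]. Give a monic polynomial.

t² - 3t + 2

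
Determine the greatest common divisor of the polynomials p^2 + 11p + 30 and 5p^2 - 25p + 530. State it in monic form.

1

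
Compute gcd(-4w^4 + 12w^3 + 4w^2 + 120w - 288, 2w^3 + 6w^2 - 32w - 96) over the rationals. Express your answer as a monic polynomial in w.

Euclidean algorithm in ℚ[w]:
  -4w^4 + 12w^3 + 4w^2 + 120w - 288 = (-2w + 12)(2w^3 + 6w^2 - 32w - 96) + (-132w^2 + 312w + 864)
  2w^3 + 6w^2 - 32w - 96 = (-(1/66)w - 59/726)(-132w^2 + 312w + 864) + ((780/121)w - 3120/121)
  -132w^2 + 312w + 864 = (-(1331/65)w - 2178/65)((780/121)w - 3120/121) + (0)
Last nonzero remainder: (780/121)w - 3120/121. Dividing through by 780/121 gives the monic gcd w - 4.

w - 4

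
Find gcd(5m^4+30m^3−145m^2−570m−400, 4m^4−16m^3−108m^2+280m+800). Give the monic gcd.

By polynomial division,
  5m^4+30m^3−145m^2−570m−400 = (5/4)(4m^4−16m^3−108m^2+280m+800) + (50m^3−10m^2−920m−1400)
  4m^4−16m^3−108m^2+280m+800 = ((2/25)m−38/125)(50m^3−10m^2−920m−1400) + (−(936/25)m^2+(2808/25)m+1872/5)
  50m^3−10m^2−920m−1400 = (−(625/468)m−875/234)(−(936/25)m^2+(2808/25)m+1872/5) + (0)
Last nonzero remainder: −(936/25)m^2+(2808/25)m+1872/5. Dividing through by −936/25 gives the monic gcd m^2−3m−10.

m^2−3m−10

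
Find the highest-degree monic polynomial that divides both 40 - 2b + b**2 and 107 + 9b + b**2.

1

Repeated division with remainder:
  b**2 - 2b + 40 = (b**2 + 9b + 107) + (-11b - 67)
  b**2 + 9b + 107 = (-(1/11)b - 32/121)(-11b - 67) + (10803/121)
  -11b - 67 = (-(1331/10803)b - 8107/10803)(10803/121) + (0)
The last nonzero remainder is the constant 10803/121, so the polynomials are coprime and gcd = 1.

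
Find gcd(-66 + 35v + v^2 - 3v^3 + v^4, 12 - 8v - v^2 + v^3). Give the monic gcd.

Apply the Euclidean algorithm:
  v^4 - 3v^3 + v^2 + 35v - 66 = (v - 2)(v^3 - v^2 - 8v + 12) + (7v^2 + 7v - 42)
  v^3 - v^2 - 8v + 12 = ((1/7)v - 2/7)(7v^2 + 7v - 42) + (0)
Last nonzero remainder: 7v^2 + 7v - 42. Dividing through by 7 gives the monic gcd v^2 + v - 6.

-6 + v + v^2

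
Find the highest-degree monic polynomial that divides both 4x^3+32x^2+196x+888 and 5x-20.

1

By polynomial division,
  4x^3+32x^2+196x+888 = ((4/5)x^2+(48/5)x+388/5)(5x-20) + (2440)
  5x-20 = ((1/488)x-1/122)(2440) + (0)
The last nonzero remainder is the constant 2440, so the polynomials are coprime and gcd = 1.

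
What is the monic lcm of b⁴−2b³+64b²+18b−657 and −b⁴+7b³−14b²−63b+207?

b⁶−9b⁵+101b⁴−476b³+689b²+5013b−15111

Apply the Euclidean algorithm:
  b⁴−2b³+64b²+18b−657 = (−1)(−b⁴+7b³−14b²−63b+207) + (5b³+50b²−45b−450)
  −b⁴+7b³−14b²−63b+207 = (−(1/5)b+17/5)(5b³+50b²−45b−450) + (−193b²+1737)
  5b³+50b²−45b−450 = (−(5/193)b−50/193)(−193b²+1737) + (0)
Last nonzero remainder: −193b²+1737. Dividing through by −193 gives the monic gcd b²−9.
Then lcm(f, g) = f·g / gcd(f, g); expanding and making the result monic gives the answer.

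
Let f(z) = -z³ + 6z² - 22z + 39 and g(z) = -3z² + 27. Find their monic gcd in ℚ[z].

z - 3

Apply the Euclidean algorithm:
  -z³ + 6z² - 22z + 39 = ((1/3)z - 2)(-3z² + 27) + (-31z + 93)
  -3z² + 27 = ((3/31)z + 9/31)(-31z + 93) + (0)
Last nonzero remainder: -31z + 93. Dividing through by -31 gives the monic gcd z - 3.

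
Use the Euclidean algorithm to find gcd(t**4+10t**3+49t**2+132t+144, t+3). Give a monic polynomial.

By polynomial division,
  t**4+10t**3+49t**2+132t+144 = (t**3+7t**2+28t+48)(t+3) + (0)
The last nonzero remainder t+3 is already monic.

t+3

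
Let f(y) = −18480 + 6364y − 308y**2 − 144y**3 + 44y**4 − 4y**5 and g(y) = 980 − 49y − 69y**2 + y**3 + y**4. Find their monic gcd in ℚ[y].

140 − 27y − 6y**2 + y**3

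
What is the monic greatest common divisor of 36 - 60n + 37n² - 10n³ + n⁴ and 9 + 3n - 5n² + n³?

Apply the Euclidean algorithm:
  n⁴ - 10n³ + 37n² - 60n + 36 = (n - 5)(n³ - 5n² + 3n + 9) + (9n² - 54n + 81)
  n³ - 5n² + 3n + 9 = ((1/9)n + 1/9)(9n² - 54n + 81) + (0)
Last nonzero remainder: 9n² - 54n + 81. Dividing through by 9 gives the monic gcd n² - 6n + 9.

9 - 6n + n²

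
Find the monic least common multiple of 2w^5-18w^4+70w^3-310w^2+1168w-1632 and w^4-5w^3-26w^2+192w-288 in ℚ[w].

Apply the Euclidean algorithm:
  2w^5-18w^4+70w^3-310w^2+1168w-1632 = (2w-8)(w^4-5w^3-26w^2+192w-288) + (82w^3-902w^2+3280w-3936)
  w^4-5w^3-26w^2+192w-288 = ((1/82)w+3/41)(82w^3-902w^2+3280w-3936) + (0)
Last nonzero remainder: 82w^3-902w^2+3280w-3936. Dividing through by 82 gives the monic gcd w^3-11w^2+40w-48.
Then lcm(f, g) = f·g / gcd(f, g); expanding and making the result monic gives the answer.

w^6-3w^5-19w^4+55w^3-346w^2+2688w-4896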